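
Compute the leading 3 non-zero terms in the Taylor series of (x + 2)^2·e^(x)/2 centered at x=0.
7·x^2/2 + 4·x + 2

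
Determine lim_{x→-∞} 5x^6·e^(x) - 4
The product is a 0·∞ indeterminate form at x → -∞.
Rewrite the product as 5x^6 / e^(-x) (an ∞/∞ form) and apply L'Hôpital, or use the standard hierarchy e^(|x|) ≫ |x^6| as x → -∞.
The indeterminate product → 0, so the limit = -4.

Final answer: -4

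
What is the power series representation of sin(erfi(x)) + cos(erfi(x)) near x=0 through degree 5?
x^5·(-4/(3·π^(3/2)) + 4/(15·π^(5/2)) + 1/(5·√(π))) + x^4·(-4/(3·π) + 2/(3·π^2)) + x^3·(-4/(3·π^(3/2)) + 2/(3·√(π))) - 2·x^2/π + 2·x/√(π) + 1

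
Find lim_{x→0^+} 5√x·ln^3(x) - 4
The product is a 0·∞ indeterminate form at x → 0⁺.
Rewrite the product as 5·ln^3(x) / x^(-1/2) and apply L'Hôpital, or use the standard hierarchy x^(-1/2) ≫ |ln x|^3 as x → 0⁺.
The indeterminate product → 0, so the limit = -4.

Final answer: -4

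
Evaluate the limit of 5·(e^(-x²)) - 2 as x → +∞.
Evaluate the dominant behaviour as x → +∞; each term tends to a finite value or vanishes.
Limit = -2.

Final answer: -2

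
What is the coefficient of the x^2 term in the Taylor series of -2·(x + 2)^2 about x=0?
Expand to order 2: -2·(x + 2)^2 = -2·x^2 - 8·x - 8 + O(x^3).
The coefficient of x^2 is -2.

Final answer: -2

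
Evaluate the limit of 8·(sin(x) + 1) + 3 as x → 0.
Direct substitution at x = 0 gives 11.

Final answer: 11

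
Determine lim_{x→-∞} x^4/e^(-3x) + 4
The quotient is an ∞/∞ indeterminate form as x → -∞.
Compare growth rates of the dominant terms (exponentials ≫ polynomials ≫ logarithms), or apply L'Hôpital's rule; the quotient → 0.
Adding the constant: 0 + 4 = 4. Limit = 4.

Final answer: 4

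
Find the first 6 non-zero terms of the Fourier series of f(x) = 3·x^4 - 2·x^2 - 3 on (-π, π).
(152 - 24·π^2)·cos(x) + (-11 + 6·π^2)·cos(2·x) + (8/3 - 8·π^2/3)·cos(3·x) + (-17/16 + 3·π^2/2)·cos(4·x) + (344/625 - 24·π^2/25)·cos(5·x) - 2·π^2/3 - 3 + 3·π^4/5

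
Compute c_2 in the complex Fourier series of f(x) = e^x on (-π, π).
Compute the real Fourier coefficients first: a_2 = (-1 + e^(2·π))·e^(-π)/(5·π), b_2 = (2 - 2·e^(2·π))·e^(-π)/(5·π).
Then c_2 = (a_2 − i·b_2)/2 = -e^(-π)/(10·π) + e^(π)/(10·π) - i·e^(-π)/(5·π) + i·e^(π)/(5·π).

Final answer: -e^(-π)/(10·π) + e^(π)/(10·π) - i·e^(-π)/(5·π) + i·e^(π)/(5·π)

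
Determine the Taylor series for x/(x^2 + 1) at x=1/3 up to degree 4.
3/10 + 18·(x - 1/3)/25 - 351·(x - 1/3)^2/500 - 567·(x - 1/3)^3/2500 + 19197·(x - 1/3)^4/25000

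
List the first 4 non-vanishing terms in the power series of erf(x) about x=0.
-x^7/(21·√(π)) + x^5/(5·√(π)) - 2·x^3/(3·√(π)) + 2·x/√(π)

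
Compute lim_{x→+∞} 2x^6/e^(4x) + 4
The quotient is an ∞/∞ indeterminate form as x → +∞.
The exponential denominator e^(4x) dominates the polynomial numerator (e^x ≫ x^6 as x → ∞), so the quotient → 0.
Adding the constant: 0 + 4 = 4. Limit = 4.

Final answer: 4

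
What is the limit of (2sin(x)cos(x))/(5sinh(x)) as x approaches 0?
Both numerator and denominator → 0 as x → 0; this is a 0/0 indeterminate form.
Expand each to leading order near x = 0: numerator ~ 2·x, denominator ~ 5·x.
The limit of the ratio is 2/5.

Final answer: 2/5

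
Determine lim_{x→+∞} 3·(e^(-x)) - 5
Evaluate the dominant behaviour as x → +∞; each term tends to a finite value or vanishes.
Limit = -5.

Final answer: -5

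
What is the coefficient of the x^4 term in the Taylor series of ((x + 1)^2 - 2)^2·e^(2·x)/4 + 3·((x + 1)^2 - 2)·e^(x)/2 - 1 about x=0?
Expand to order 4: ((x + 1)^2 - 2)^2·e^(2·x)/4 + 3·((x + 1)^2 - 2)·e^(x)/2 - 1 = 157·x^4/48 + 37·x^3/12 + 11·x^2/4 + x - 9/4 + O(x^5).
The coefficient of x^4 is 157/48.

Final answer: 157/48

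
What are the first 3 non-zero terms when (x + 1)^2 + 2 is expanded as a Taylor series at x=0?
x^2 + 2·x + 3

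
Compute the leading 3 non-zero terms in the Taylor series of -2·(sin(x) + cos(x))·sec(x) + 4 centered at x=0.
-2·x^3/3 - 2·x + 2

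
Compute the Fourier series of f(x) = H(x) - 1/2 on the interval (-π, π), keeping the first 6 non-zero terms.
2·sin(x)/π + 2·sin(3·x)/(3·π) + 2·sin(5·x)/(5·π) + 2·sin(7·x)/(7·π) + 2·sin(9·x)/(9·π) + 2·sin(11·x)/(11·π)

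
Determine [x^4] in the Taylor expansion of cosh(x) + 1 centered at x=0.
Expand to order 4: cosh(x) + 1 = x^4/24 + x^2/2 + 2 + O(x^5).
The coefficient of x^4 is 1/24.

Final answer: 1/24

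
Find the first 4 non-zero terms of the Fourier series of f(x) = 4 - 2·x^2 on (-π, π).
8·cos(x) - 2·cos(2·x) + 8·cos(3·x)/9 - 2·π^2/3 + 4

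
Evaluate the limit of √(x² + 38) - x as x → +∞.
This is an ∞ − ∞ indeterminate form.
Multiply and divide by the conjugate √(x²+38) + x; the x² terms cancel, leaving 38/(√(x²+38)+x) → 0.
Limit = 0.

Final answer: 0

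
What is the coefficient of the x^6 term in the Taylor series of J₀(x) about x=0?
Expand to order 6: J₀(x) = -x^6/2304 + x^4/64 - x^2/4 + 1 + O(x^7).
The coefficient of x^6 is -1/2304.

Final answer: -1/2304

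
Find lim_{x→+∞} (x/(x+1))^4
As x → +∞: x/(x+1) = 1/(1 + 1/x) → 1, and the 4th power of a limit-1 base also → 1.
Limit = 1.

Final answer: 1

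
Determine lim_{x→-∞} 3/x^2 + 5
Evaluate the dominant behaviour as x → -∞; each term tends to a finite value or vanishes.
Limit = 5.

Final answer: 5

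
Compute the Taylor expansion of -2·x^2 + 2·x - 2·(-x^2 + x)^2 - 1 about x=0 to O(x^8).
-2·x^4 + 4·x^3 - 4·x^2 + 2·x - 1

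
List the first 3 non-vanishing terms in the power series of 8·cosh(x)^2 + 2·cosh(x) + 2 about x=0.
11·x^4/4 + 9·x^2 + 12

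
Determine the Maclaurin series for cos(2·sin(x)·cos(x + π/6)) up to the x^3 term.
√(3)·x^3 - 3·x^2/2 + 1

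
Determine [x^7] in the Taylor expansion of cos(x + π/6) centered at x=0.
Expand to order 7: cos(x + π/6) = x^7/10080 - √(3)·x^6/1440 - x^5/240 + √(3)·x^4/48 + x^3/12 - √(3)·x^2/4 - x/2 + √(3)/2 + O(x^8).
The coefficient of x^7 is 1/10080.

Final answer: 1/10080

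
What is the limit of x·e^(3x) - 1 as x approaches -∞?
The product is a 0·∞ indeterminate form at x → -∞.
Rewrite the product as x / e^(-3x) (an ∞/∞ form) and apply L'Hôpital, or use the standard hierarchy e^(3|x|) ≫ |x| as x → -∞.
The indeterminate product → 0, so the limit = -1.

Final answer: -1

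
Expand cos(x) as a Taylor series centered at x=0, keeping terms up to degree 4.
x^4/24 - x^2/2 + 1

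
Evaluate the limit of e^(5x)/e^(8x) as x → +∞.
This is an ∞/∞ indeterminate form as x → +∞.
Rewrite e^(5x)/e^(8x) = e^((5−8)x) = e^(-3x); the exponent coefficient is -3 < 0 so e^(-3x) → 0.
Limit = 0.

Final answer: 0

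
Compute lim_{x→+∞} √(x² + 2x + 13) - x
This is an ∞ − ∞ indeterminate form.
Multiply and divide by the conjugate √(x²+2x + 13) + x; the x² terms cancel, leaving (2x + 13)/(√(x²+2x + 13)+x) → 2/2 = 1.
Limit = 1.

Final answer: 1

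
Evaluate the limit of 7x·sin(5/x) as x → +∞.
As x → +∞: let u = 5/x → 0⁺; then 7·x·sin(5/x) = 7·5·sin(u)/u → 7·5·1 = 35.
Limit = 35.

Final answer: 35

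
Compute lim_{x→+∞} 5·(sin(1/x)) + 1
Evaluate the dominant behaviour as x → +∞; each term tends to a finite value or vanishes.
Limit = 1.

Final answer: 1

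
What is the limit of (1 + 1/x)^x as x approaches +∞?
As x → +∞: this is the defining limit (1 + 1/x)^x → e^1.
Limit = e.

Final answer: e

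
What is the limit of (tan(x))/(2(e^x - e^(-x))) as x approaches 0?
Both numerator and denominator → 0 as x → 0; this is a 0/0 indeterminate form.
Expand each to leading order near x = 0: numerator ~ x, denominator ~ 4·x.
The limit of the ratio is 1/4.

Final answer: 1/4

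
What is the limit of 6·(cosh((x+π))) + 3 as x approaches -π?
Direct substitution at x = -π gives 9.

Final answer: 9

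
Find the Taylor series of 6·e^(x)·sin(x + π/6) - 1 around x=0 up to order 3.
x^3·(-1 + √(3)) + 3·√(3)·x^2 + x·(3 + 3·√(3)) + 2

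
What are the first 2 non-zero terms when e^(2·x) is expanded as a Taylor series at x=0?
2·x + 1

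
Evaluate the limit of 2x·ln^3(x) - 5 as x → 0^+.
The product is a 0·∞ indeterminate form at x → 0⁺.
Rewrite the product as 2·ln^3(x) / x^(-1) and apply L'Hôpital, or use the standard hierarchy x^(-1) ≫ |ln x|^3 as x → 0⁺.
The indeterminate product → 0, so the limit = -5.

Final answer: -5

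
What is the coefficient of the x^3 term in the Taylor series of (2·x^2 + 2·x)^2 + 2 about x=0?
Expand to order 3: (2·x^2 + 2·x)^2 + 2 = 8·x^3 + 4·x^2 + 2 + O(x^4).
The coefficient of x^3 is 8.

Final answer: 8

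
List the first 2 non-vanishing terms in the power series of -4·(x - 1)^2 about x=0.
8·x - 4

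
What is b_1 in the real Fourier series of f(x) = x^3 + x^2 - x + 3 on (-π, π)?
b_1 = (1/π) ∫_{-π}^{π} f(x)·sin(1x) dx.
Evaluate the integral (use parity and integration by parts as needed): b_1 = -14 + 2·π^2.

Final answer: -14 + 2·π^2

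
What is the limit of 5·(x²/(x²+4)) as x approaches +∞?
Evaluate the dominant behaviour as x → +∞; each term tends to a finite value or vanishes.
Limit = 5.

Final answer: 5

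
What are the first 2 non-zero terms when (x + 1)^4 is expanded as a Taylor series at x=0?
4·x + 1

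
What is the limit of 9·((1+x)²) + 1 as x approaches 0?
Direct substitution at x = 0 gives 10.

Final answer: 10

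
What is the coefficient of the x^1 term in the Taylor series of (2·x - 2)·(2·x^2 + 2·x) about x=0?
Expand to order 1: (2·x - 2)·(2·x^2 + 2·x) = -4·x + O(x^2).
The coefficient of x^1 is -4.

Final answer: -4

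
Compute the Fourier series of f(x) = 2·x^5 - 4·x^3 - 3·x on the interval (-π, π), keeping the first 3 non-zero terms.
(-88·π^2 + 4·π^4 + 522)·sin(x) + (-2·π^4 - 18 + 14·π^2)·sin(2·x) + (-152·π^2/27 + 142/81 + 4·π^4/3)·sin(3·x)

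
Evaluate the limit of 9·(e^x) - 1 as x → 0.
Direct substitution at x = 0 gives 8.

Final answer: 8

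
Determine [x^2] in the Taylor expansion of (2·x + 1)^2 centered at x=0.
Expand to order 2: (2·x + 1)^2 = 4·x^2 + 4·x + 1 + O(x^3).
The coefficient of x^2 is 4.

Final answer: 4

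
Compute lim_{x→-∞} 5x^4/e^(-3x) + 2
The quotient is an ∞/∞ indeterminate form as x → -∞.
Compare growth rates of the dominant terms (exponentials ≫ polynomials ≫ logarithms), or apply L'Hôpital's rule; the quotient → 0.
Adding the constant: 0 + 2 = 2. Limit = 2.

Final answer: 2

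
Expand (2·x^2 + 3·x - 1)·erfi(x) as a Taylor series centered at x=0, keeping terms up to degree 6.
3·x^6/(5·√(π)) + 17·x^5/(15·√(π)) + 2·x^4/√(π) + 10·x^3/(3·√(π)) + 6·x^2/√(π) - 2·x/√(π)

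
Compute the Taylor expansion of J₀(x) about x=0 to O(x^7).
-x^6/2304 + x^4/64 - x^2/4 + 1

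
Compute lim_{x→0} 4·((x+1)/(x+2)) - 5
Direct substitution at x = 0 gives -3.

Final answer: -3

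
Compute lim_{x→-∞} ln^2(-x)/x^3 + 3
The quotient is an ∞/∞ indeterminate form as x → -∞.
Compare growth rates of the dominant terms (exponentials ≫ polynomials ≫ logarithms), or apply L'Hôpital's rule; the quotient → 0.
Adding the constant: 0 + 3 = 3. Limit = 3.

Final answer: 3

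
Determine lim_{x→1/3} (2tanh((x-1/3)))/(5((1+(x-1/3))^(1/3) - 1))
Both numerator and denominator → 0 as x → 1/3; this is a 0/0 indeterminate form.
Expand each to leading order near x = 1/3: numerator ~ 2·(x - 1/3), denominator ~ 5·(x - 1/3)/3.
The limit of the ratio is 6/5.

Final answer: 6/5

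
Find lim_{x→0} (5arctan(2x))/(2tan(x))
Both numerator and denominator → 0 as x → 0; this is a 0/0 indeterminate form.
Expand each to leading order near x = 0: numerator ~ 10·x, denominator ~ 2·x.
The limit of the ratio is 5.

Final answer: 5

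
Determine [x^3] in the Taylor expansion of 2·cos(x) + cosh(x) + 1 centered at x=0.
Expand to order 3: 2·cos(x) + cosh(x) + 1 = 4 - x^2/2 + O(x^4).
The coefficient of x^3 is 0.

Final answer: 0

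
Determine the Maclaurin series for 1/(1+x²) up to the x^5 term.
x^4 - x^2 + 1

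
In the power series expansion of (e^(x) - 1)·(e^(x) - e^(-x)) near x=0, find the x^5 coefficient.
Expand to order 5: (e^(x) - 1)·(e^(x) - e^(-x)) = x^5/4 + 2·x^4/3 + x^3 + 2·x^2 + O(x^6).
The coefficient of x^5 is 1/4.

Final answer: 1/4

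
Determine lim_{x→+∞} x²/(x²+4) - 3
Evaluate the dominant behaviour as x → +∞; each term tends to a finite value or vanishes.
Limit = -2.

Final answer: -2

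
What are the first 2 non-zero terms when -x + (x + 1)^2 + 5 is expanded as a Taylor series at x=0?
x + 6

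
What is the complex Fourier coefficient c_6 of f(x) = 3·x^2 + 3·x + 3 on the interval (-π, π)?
Compute the real Fourier coefficients first: a_6 = 1/3, b_6 = -1.
Then c_6 = (a_6 − i·b_6)/2 = 1/6 + i/2.

Final answer: 1/6 + i/2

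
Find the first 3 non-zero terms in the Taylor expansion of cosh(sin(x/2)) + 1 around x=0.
-x^4/128 + x^2/8 + 2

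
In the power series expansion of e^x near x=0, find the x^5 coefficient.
Expand to order 5: e^x = x^5/120 + x^4/24 + x^3/6 + x^2/2 + x + 1 + O(x^6).
The coefficient of x^5 is 1/120.

Final answer: 1/120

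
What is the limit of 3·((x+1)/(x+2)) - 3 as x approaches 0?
Direct substitution at x = 0 gives -3/2.

Final answer: -3/2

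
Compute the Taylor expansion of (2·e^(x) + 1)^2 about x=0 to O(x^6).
11·x^5/10 + 17·x^4/6 + 6·x^3 + 10·x^2 + 12·x + 9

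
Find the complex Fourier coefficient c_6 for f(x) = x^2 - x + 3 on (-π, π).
Compute the real Fourier coefficients first: a_6 = 1/9, b_6 = 1/3.
Then c_6 = (a_6 − i·b_6)/2 = 1/18 - i/6.

Final answer: 1/18 - i/6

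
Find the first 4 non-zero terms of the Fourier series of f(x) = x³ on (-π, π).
(-12 + 2·π^2)·sin(x) + (3/2 - π^2)·sin(2·x) + (-4/9 + 2·π^2/3)·sin(3·x) + (3/16 - π^2/2)·sin(4·x)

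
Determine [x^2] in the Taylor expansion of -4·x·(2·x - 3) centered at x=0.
Expand to order 2: -4·x·(2·x - 3) = -8·x^2 + 12·x + O(x^3).
The coefficient of x^2 is -8.

Final answer: -8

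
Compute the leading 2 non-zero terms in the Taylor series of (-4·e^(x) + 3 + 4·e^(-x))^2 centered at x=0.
9 - 48·x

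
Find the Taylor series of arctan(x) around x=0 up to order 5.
x^5/5 - x^3/3 + x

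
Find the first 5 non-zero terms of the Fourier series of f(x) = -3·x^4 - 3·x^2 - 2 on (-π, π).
(-132 + 24·π^2)·cos(x) + (6 - 6·π^2)·cos(2·x) + (-4/9 + 8·π^2/3)·cos(3·x) + (-3·π^2/2 - 3/16)·cos(4·x) - 3·π^4/5 - π^2 - 2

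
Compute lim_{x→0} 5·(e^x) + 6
Direct substitution at x = 0 gives 11.

Final answer: 11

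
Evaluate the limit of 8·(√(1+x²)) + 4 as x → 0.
Direct substitution at x = 0 gives 12.

Final answer: 12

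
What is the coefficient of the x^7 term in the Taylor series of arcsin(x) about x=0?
Expand to order 7: arcsin(x) = 5·x^7/112 + 3·x^5/40 + x^3/6 + x + O(x^8).
The coefficient of x^7 is 5/112.

Final answer: 5/112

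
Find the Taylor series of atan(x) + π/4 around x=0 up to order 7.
-x^7/7 + x^5/5 - x^3/3 + x + π/4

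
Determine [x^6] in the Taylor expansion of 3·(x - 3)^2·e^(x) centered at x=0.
Expand to order 6: 3·(x - 3)^2·e^(x) = x^6/80 - x^5/40 - 3·x^4/8 - 3·x^3/2 - 3·x^2/2 + 9·x + 27 + O(x^7).
The coefficient of x^6 is 1/80.

Final answer: 1/80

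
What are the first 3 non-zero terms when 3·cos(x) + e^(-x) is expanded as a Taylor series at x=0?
-x^2 - x + 4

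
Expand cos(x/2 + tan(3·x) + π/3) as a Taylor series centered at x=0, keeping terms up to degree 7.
21569531·√(3)·x^7/258048 - 4245841·x^6/92160 + 70457·√(3)·x^5/7680 - 9695·x^4/768 - 89·√(3)·x^3/96 - 49·x^2/16 - 7·√(3)·x/4 + 1/2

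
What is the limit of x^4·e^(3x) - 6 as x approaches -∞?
The product is a 0·∞ indeterminate form at x → -∞.
Rewrite the product as x^4 / e^(-3x) (an ∞/∞ form) and apply L'Hôpital, or use the standard hierarchy e^(3|x|) ≫ |x^4| as x → -∞.
The indeterminate product → 0, so the limit = -6.

Final answer: -6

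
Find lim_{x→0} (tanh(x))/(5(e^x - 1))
Both numerator and denominator → 0 as x → 0; this is a 0/0 indeterminate form.
Expand each to leading order near x = 0: numerator ~ x, denominator ~ 5·x.
The limit of the ratio is 1/5.

Final answer: 1/5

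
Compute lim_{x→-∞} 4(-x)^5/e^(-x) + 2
The quotient is an ∞/∞ indeterminate form as x → -∞.
Compare growth rates of the dominant terms (exponentials ≫ polynomials ≫ logarithms), or apply L'Hôpital's rule; the quotient → 0.
Adding the constant: 0 + 2 = 2. Limit = 2.

Final answer: 2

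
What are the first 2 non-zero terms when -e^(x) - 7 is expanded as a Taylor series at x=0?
-x - 8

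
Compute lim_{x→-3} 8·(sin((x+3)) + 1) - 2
Direct substitution at x = -3 gives 6.

Final answer: 6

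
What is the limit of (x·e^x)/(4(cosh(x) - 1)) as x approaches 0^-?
Both numerator and denominator → 0 as x → 0^-; this is a 0/0 indeterminate form.
Expand each to leading order near x = 0: numerator ~ x, denominator ~ 2·x^2.
The limit of the ratio is -∞.

Final answer: -∞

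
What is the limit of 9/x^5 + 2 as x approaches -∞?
Evaluate the dominant behaviour as x → -∞; each term tends to a finite value or vanishes.
Limit = 2.

Final answer: 2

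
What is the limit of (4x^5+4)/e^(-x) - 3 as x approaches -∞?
The quotient is an ∞/∞ indeterminate form as x → -∞.
Compare growth rates of the dominant terms (exponentials ≫ polynomials ≫ logarithms), or apply L'Hôpital's rule; the quotient → 0.
Adding the constant: 0 - 3 = -3. Limit = -3.

Final answer: -3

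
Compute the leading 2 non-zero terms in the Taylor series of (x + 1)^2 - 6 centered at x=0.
2·x - 5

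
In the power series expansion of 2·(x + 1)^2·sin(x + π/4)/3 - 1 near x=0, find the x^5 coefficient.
Expand to order 5: 2·(x + 1)^2·sin(x + π/4)/3 - 1 = -√(2)·x^5/40 - 19·√(2)·x^4/72 - √(2)·x^3/18 + 5·√(2)·x^2/6 + √(2)·x - 1 + √(2)/3 + O(x^6).
The coefficient of x^5 is -√(2)/40.

Final answer: -√(2)/40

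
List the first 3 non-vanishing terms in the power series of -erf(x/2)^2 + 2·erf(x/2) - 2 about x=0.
-x^2/π + 2·x/√(π) - 2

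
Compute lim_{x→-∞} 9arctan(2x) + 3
Evaluate the dominant behaviour as x → -∞; each term tends to a finite value or vanishes.
Limit = 3 - 9·π/2.

Final answer: 3 - 9·π/2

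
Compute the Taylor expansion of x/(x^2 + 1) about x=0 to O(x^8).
-x^7 + x^5 - x^3 + x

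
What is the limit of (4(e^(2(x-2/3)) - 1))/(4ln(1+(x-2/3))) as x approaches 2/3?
Both numerator and denominator → 0 as x → 2/3; this is a 0/0 indeterminate form.
Expand each to leading order near x = 2/3: numerator ~ 8·(x - 2/3), denominator ~ 4·(x - 2/3).
The limit of the ratio is 2.

Final answer: 2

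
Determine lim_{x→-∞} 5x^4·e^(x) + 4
The product is a 0·∞ indeterminate form at x → -∞.
Rewrite the product as 5x^4 / e^(-x) (an ∞/∞ form) and apply L'Hôpital, or use the standard hierarchy e^(|x|) ≫ |x^4| as x → -∞.
The indeterminate product → 0, so the limit = 4.

Final answer: 4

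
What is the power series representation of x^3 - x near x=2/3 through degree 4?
-10/27 + (x - 2/3)/3 + 2·(x - 2/3)^2 + (x - 2/3)^3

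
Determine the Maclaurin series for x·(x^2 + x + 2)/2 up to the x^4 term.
x^3/2 + x^2/2 + x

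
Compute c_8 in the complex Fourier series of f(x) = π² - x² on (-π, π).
Compute the real Fourier coefficients first: a_8 = -1/16, b_8 = 0.
Then c_8 = (a_8 − i·b_8)/2 = -1/32.

Final answer: -1/32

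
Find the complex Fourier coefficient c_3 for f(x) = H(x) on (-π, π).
Compute the real Fourier coefficients first: a_3 = 0, b_3 = 2/(3·π).
Then c_3 = (a_3 − i·b_3)/2 = -i/(3·π).

Final answer: -i/(3·π)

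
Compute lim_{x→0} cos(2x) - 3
Direct substitution at x = 0 gives -2.

Final answer: -2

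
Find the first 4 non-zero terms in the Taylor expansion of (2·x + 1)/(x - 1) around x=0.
-3·x^3 - 3·x^2 - 3·x - 1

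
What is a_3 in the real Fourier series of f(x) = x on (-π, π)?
a_3 = (1/π) ∫_{-π}^{π} f(x)·cos(3x) dx.
Evaluate the integral (use parity and integration by parts as needed): a_3 = 0.

Final answer: 0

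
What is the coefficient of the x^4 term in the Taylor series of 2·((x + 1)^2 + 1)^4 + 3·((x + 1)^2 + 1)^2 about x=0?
Expand to order 4: 2·((x + 1)^2 + 1)^4 + 3·((x + 1)^2 + 1)^2 = 275·x^4 + 332·x^3 + 280·x^2 + 152·x + 44 + O(x^5).
The coefficient of x^4 is 275.

Final answer: 275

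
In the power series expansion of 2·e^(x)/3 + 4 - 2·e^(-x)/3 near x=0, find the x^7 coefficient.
Expand to order 7: 2·e^(x)/3 + 4 - 2·e^(-x)/3 = x^7/3780 + x^5/90 + 2·x^3/9 + 4·x/3 + 4 + O(x^8).
The coefficient of x^7 is 1/3780.

Final answer: 1/3780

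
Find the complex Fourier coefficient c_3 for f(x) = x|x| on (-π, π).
Compute the real Fourier coefficients first: a_3 = 0, b_3 = (-8 + 18·π^2)/(27·π).
Then c_3 = (a_3 − i·b_3)/2 = -i·π/3 + 4·i/(27·π).

Final answer: -i·π/3 + 4·i/(27·π)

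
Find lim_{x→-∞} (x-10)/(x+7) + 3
Evaluate the dominant behaviour as x → -∞; each term tends to a finite value or vanishes.
Limit = 4.

Final answer: 4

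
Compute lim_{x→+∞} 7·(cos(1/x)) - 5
Evaluate the dominant behaviour as x → +∞; each term tends to a finite value or vanishes.
Limit = 2.

Final answer: 2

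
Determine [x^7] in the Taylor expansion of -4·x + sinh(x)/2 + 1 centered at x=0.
Expand to order 7: -4·x + sinh(x)/2 + 1 = x^7/10080 + x^5/240 + x^3/12 - 7·x/2 + 1 + O(x^8).
The coefficient of x^7 is 1/10080.

Final answer: 1/10080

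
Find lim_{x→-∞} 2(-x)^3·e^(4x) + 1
The product is a 0·∞ indeterminate form at x → -∞.
Rewrite the product as 2(-x)^3 / e^(-4x) (an ∞/∞ form) and apply L'Hôpital, or use the standard hierarchy e^(4|x|) ≫ |(-x)^3| as x → -∞.
The indeterminate product → 0, so the limit = 1.

Final answer: 1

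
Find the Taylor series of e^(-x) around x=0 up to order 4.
x^4/24 - x^3/6 + x^2/2 - x + 1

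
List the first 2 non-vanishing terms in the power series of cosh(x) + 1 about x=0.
x^2/2 + 2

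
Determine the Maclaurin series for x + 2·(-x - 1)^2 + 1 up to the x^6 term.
2·x^2 + 5·x + 3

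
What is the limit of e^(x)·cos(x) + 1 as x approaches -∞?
Evaluate the dominant behaviour as x → -∞; each term tends to a finite value or vanishes.
Limit = 1.

Final answer: 1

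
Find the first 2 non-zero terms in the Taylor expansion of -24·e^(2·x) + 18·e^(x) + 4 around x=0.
-30·x - 2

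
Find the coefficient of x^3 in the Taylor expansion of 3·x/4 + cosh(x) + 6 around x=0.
Expand to order 3: 3·x/4 + cosh(x) + 6 = x^2/2 + 3·x/4 + 7 + O(x^4).
The coefficient of x^3 is 0.

Final answer: 0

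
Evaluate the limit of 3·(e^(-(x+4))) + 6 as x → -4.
Direct substitution at x = -4 gives 9.

Final answer: 9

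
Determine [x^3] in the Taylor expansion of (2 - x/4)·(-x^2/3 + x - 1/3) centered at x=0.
Expand to order 3: (2 - x/4)·(-x^2/3 + x - 1/3) = x^3/12 - 11·x^2/12 + 25·x/12 - 2/3 + O(x^4).
The coefficient of x^3 is 1/12.

Final answer: 1/12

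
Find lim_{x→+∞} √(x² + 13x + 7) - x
As x → +∞: multiply by the conjugate to get (13x+7)/(√(x²+13x+7)+x); the denominator ~ 2x, so the limit is 13/2.
Limit = 13/2.

Final answer: 13/2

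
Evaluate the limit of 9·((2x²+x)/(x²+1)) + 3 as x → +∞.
Evaluate the dominant behaviour as x → +∞; each term tends to a finite value or vanishes.
Limit = 21.

Final answer: 21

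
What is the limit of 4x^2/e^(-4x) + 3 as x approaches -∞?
The quotient is an ∞/∞ indeterminate form as x → -∞.
Compare growth rates of the dominant terms (exponentials ≫ polynomials ≫ logarithms), or apply L'Hôpital's rule; the quotient → 0.
Adding the constant: 0 + 3 = 3. Limit = 3.

Final answer: 3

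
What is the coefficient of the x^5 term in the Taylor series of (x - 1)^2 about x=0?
Expand to order 5: (x - 1)^2 = x^2 - 2·x + 1 + O(x^6).
The coefficient of x^5 is 0.

Final answer: 0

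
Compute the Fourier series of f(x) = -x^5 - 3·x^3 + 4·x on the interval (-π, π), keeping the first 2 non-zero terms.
(-196 - 2·π^4 + 34·π^2)·sin(x) + (-2·π^2 - 1 + π^4)·sin(2·x)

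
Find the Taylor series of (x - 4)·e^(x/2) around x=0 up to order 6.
x^6/5760 + x^5/640 + x^4/96 + x^3/24 - x - 4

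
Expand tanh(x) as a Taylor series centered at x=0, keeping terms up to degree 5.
2·x^5/15 - x^3/3 + x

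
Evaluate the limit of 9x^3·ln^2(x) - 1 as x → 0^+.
The product is a 0·∞ indeterminate form at x → 0⁺.
Rewrite the product as 9·ln^2(x) / x^(-3) and apply L'Hôpital, or use the standard hierarchy x^(-3) ≫ |ln x|^2 as x → 0⁺.
The indeterminate product → 0, so the limit = -1.

Final answer: -1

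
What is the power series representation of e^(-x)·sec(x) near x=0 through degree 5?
-3·x^5/10 + x^4/2 - 2·x^3/3 + x^2 - x + 1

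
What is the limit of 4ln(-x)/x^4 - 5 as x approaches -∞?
The quotient is an ∞/∞ indeterminate form as x → -∞.
Compare growth rates of the dominant terms (exponentials ≫ polynomials ≫ logarithms), or apply L'Hôpital's rule; the quotient → 0.
Adding the constant: 0 - 5 = -5. Limit = -5.

Final answer: -5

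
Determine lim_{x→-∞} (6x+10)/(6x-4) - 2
Evaluate the dominant behaviour as x → -∞; each term tends to a finite value or vanishes.
Limit = -1.

Final answer: -1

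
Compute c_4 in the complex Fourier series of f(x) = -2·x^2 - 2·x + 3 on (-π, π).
Compute the real Fourier coefficients first: a_4 = -1/2, b_4 = 1.
Then c_4 = (a_4 − i·b_4)/2 = -1/4 - i/2.

Final answer: -1/4 - i/2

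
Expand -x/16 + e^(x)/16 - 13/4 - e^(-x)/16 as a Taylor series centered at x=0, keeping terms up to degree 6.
x^5/960 + x^3/48 + x/16 - 13/4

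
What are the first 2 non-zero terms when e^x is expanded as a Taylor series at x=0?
x + 1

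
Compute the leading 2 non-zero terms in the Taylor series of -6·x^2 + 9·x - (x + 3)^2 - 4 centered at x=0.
3·x - 13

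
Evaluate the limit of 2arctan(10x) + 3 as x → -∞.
Evaluate the dominant behaviour as x → -∞; each term tends to a finite value or vanishes.
Limit = 3 - π.

Final answer: 3 - π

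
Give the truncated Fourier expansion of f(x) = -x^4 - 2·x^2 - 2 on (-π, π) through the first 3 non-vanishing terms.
(-40 + 8·π^2)·cos(x) + (1 - 2·π^2)·cos(2·x) - π^4/5 - 2·π^2/3 - 2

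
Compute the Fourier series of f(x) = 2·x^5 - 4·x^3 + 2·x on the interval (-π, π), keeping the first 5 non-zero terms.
(-88·π^2 + 4·π^4 + 532)·sin(x) + (-2·π^4 - 23 + 14·π^2)·sin(2·x) + (-152·π^2/27 + 412/81 + 4·π^4/3)·sin(3·x) + (-π^4 - 71/32 + 13·π^2/4)·sin(4·x) + (-56·π^2/25 + 836/625 + 4·π^4/5)·sin(5·x)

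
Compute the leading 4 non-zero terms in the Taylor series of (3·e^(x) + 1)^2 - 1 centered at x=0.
13·x^3 + 21·x^2 + 24·x + 15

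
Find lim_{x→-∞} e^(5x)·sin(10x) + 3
Evaluate the dominant behaviour as x → -∞; each term tends to a finite value or vanishes.
Limit = 3.

Final answer: 3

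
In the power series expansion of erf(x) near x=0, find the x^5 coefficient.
Expand to order 5: erf(x) = x^5/(5·√(π)) - 2·x^3/(3·√(π)) + 2·x/√(π) + O(x^6).
The coefficient of x^5 is 1/(5·√(π)).

Final answer: 1/(5·√(π))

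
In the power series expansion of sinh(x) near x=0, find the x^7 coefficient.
Expand to order 7: sinh(x) = x^7/5040 + x^5/120 + x^3/6 + x + O(x^8).
The coefficient of x^7 is 1/5040.

Final answer: 1/5040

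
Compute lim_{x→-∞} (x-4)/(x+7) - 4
Evaluate the dominant behaviour as x → -∞; each term tends to a finite value or vanishes.
Limit = -3.

Final answer: -3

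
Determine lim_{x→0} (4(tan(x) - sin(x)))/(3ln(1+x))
Both numerator and denominator → 0 as x → 0; this is a 0/0 indeterminate form.
Expand each to leading order near x = 0: numerator ~ 2·x^3, denominator ~ 3·x.
The limit of the ratio is 0.

Final answer: 0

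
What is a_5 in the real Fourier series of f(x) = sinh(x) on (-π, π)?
a_5 = (1/π) ∫_{-π}^{π} f(x)·cos(5x) dx.
Evaluate the integral (use parity and integration by parts as needed): a_5 = 0.

Final answer: 0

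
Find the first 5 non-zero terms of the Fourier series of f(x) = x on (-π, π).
2·sin(x) - sin(2·x) + 2·sin(3·x)/3 - sin(4·x)/2 + 2·sin(5·x)/5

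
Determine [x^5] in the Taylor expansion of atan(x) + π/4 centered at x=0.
Expand to order 5: atan(x) + π/4 = x^5/5 - x^3/3 + x + π/4 + O(x^6).
The coefficient of x^5 is 1/5.

Final answer: 1/5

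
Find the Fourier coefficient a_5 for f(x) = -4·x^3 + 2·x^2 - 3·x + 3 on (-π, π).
a_5 = (1/π) ∫_{-π}^{π} f(x)·cos(5x) dx.
Evaluate the integral (use parity and integration by parts as needed): a_5 = -8/25.

Final answer: -8/25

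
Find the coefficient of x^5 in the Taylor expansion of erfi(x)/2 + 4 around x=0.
Expand to order 5: erfi(x)/2 + 4 = x^5/(10·√(π)) + x^3/(3·√(π)) + x/√(π) + 4 + O(x^6).
The coefficient of x^5 is 1/(10·√(π)).

Final answer: 1/(10·√(π))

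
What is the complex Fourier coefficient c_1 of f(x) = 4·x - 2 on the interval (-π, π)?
Compute the real Fourier coefficients first: a_1 = 0, b_1 = 8.
Then c_1 = (a_1 − i·b_1)/2 = -4·i.

Final answer: -4·i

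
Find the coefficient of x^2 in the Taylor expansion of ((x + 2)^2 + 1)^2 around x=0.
Expand to order 2: ((x + 2)^2 + 1)^2 = 26·x^2 + 40·x + 25 + O(x^3).
The coefficient of x^2 is 26.

Final answer: 26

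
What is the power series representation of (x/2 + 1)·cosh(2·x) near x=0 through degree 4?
2·x^4/3 + x^3 + 2·x^2 + x/2 + 1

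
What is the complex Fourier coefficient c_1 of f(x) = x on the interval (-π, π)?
Compute the real Fourier coefficients first: a_1 = 0, b_1 = 2.
Then c_1 = (a_1 − i·b_1)/2 = -i.

Final answer: -i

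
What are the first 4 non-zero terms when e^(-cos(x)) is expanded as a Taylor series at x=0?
x^6·e^(-1)/720 + x^4·e^(-1)/12 + x^2·e^(-1)/2 + e^(-1)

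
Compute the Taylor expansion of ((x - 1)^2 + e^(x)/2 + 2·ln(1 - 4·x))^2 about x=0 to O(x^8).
58599287·x^7/1680 + 1335607·x^6/144 + 98361·x^5/40 + 15425·x^4/24 + 305·x^3/2 + 46·x^2 - 57·x/2 + 9/4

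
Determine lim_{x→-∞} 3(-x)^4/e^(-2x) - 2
The quotient is an ∞/∞ indeterminate form as x → -∞.
Compare growth rates of the dominant terms (exponentials ≫ polynomials ≫ logarithms), or apply L'Hôpital's rule; the quotient → 0.
Adding the constant: 0 - 2 = -2. Limit = -2.

Final answer: -2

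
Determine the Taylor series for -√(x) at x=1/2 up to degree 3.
-√(2)/2 - √(2)·(x - 1/2)/2 + √(2)·(x - 1/2)^2/4 - √(2)·(x - 1/2)^3/4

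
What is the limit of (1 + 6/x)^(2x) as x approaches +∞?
As x → +∞: write (1 + 6/x)^(2x) = ((1 + 6/x)^x)^2 → (e^6)^2 = e^12.
Limit = e^(12).

Final answer: e^(12)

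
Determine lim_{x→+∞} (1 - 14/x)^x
As x → +∞: this is the defining limit (1 - 14/x)^x → e^(-14).
Limit = e^(-14).

Final answer: e^(-14)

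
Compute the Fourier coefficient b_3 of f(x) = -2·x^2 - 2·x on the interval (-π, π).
b_3 = (1/π) ∫_{-π}^{π} f(x)·sin(3x) dx.
Evaluate the integral (use parity and integration by parts as needed): b_3 = -4/3.

Final answer: -4/3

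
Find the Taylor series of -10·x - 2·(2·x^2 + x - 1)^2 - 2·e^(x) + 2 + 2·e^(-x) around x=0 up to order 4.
-8·x^4 - 26·x^3/3 + 6·x^2 - 10·x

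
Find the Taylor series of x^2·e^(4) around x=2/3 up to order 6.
4·e^(4)/9 + 4·e^(4)·(x - 2/3)/3 + e^(4)·(x - 2/3)^2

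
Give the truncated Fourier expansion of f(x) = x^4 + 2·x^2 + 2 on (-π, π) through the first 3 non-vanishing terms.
(40 - 8·π^2)·cos(x) + (-1 + 2·π^2)·cos(2·x) + 2 + 2·π^2/3 + π^4/5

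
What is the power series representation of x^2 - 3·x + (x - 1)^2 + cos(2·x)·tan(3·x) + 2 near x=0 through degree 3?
3·x^3 + 2·x^2 - 2·x + 3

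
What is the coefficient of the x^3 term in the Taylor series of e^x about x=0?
Expand to order 3: e^x = x^3/6 + x^2/2 + x + 1 + O(x^4).
The coefficient of x^3 is 1/6.

Final answer: 1/6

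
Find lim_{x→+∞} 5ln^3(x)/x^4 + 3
The quotient is an ∞/∞ indeterminate form as x → +∞.
The polynomial denominator x^4 dominates the logarithmic numerator (any positive power of x ≫ ln^3(x) as x → ∞), so the quotient → 0.
Adding the constant: 0 + 3 = 3. Limit = 3.

Final answer: 3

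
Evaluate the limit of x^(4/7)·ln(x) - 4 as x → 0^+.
The product is a 0·∞ indeterminate form at x → 0⁺.
Rewrite the product as ln(x) / x^(-4/7) and apply L'Hôpital, or use the standard hierarchy x^(-4/7) ≫ |ln x| as x → 0⁺.
The indeterminate product → 0, so the limit = -4.

Final answer: -4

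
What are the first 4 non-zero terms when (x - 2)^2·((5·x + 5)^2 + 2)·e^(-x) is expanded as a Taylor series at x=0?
51·x^3 - 111·x^2 - 16·x + 108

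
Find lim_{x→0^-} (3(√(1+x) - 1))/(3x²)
Both numerator and denominator → 0 as x → 0^-; this is a 0/0 indeterminate form.
Expand each to leading order near x = 0: numerator ~ 3·x/2, denominator ~ 3·x^2.
The limit of the ratio is -∞.

Final answer: -∞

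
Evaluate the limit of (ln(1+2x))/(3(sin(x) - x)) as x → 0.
Both numerator and denominator → 0 as x → 0; this is a 0/0 indeterminate form.
Expand each to leading order near x = 0: numerator ~ 2·x, denominator ~ -x^3/2.
The limit of the ratio is -∞.

Final answer: -∞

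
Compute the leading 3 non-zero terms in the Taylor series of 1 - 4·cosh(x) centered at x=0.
-x^4/6 - 2·x^2 - 3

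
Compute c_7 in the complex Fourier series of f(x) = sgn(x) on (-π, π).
Compute the real Fourier coefficients first: a_7 = 0, b_7 = 4/(7·π).
Then c_7 = (a_7 − i·b_7)/2 = -2·i/(7·π).

Final answer: -2·i/(7·π)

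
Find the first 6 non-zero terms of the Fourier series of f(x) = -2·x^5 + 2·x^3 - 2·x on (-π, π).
(-508 - 4·π^4 + 84·π^2)·sin(x) + (-12·π^2 + 20 + 2·π^4)·sin(2·x) + (-4·π^4/3 - 340/81 + 116·π^2/27)·sin(3·x) + (-9·π^2/4 + 59/32 + π^4)·sin(4·x) + (-4·π^4/5 - 716/625 + 36·π^2/25)·sin(5·x) + (-28·π^2/27 + 68/81 + 2·π^4/3)·sin(6·x)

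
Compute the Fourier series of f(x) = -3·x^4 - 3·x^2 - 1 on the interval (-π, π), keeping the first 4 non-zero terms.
(-132 + 24·π^2)·cos(x) + (6 - 6·π^2)·cos(2·x) + (-4/9 + 8·π^2/3)·cos(3·x) - 3·π^4/5 - π^2 - 1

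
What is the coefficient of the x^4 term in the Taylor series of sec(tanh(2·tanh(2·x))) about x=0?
Expand to order 4: sec(tanh(2·tanh(2·x))) = -160·x^4/3 + 8·x^2 + 1 + O(x^5).
The coefficient of x^4 is -160/3.

Final answer: -160/3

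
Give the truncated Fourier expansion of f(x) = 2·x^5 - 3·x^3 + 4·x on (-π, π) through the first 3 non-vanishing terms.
(-86·π^2 + 4·π^4 + 524)·sin(x) + (-2·π^4 - 47/2 + 13·π^2)·sin(2·x) + (-134·π^2/27 + 484/81 + 4·π^4/3)·sin(3·x)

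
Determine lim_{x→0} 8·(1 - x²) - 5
Direct substitution at x = 0 gives 3.

Final answer: 3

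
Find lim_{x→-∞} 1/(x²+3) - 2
Evaluate the dominant behaviour as x → -∞; each term tends to a finite value or vanishes.
Limit = -2.

Final answer: -2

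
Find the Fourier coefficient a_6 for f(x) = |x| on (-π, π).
a_6 = (1/π) ∫_{-π}^{π} f(x)·cos(6x) dx.
Evaluate the integral (use parity and integration by parts as needed): a_6 = 0.

Final answer: 0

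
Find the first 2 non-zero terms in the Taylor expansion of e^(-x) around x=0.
1 - x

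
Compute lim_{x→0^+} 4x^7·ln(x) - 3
The product is a 0·∞ indeterminate form at x → 0⁺.
Rewrite the product as 4·ln(x) / x^(-7) and apply L'Hôpital, or use the standard hierarchy x^(-7) ≫ |ln x| as x → 0⁺.
The indeterminate product → 0, so the limit = -3.

Final answer: -3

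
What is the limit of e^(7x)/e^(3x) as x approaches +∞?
This is an ∞/∞ indeterminate form as x → +∞.
Rewrite e^(7x)/e^(3x) = e^((7−3)x) = e^(4x); the exponent coefficient is 4 > 0 so e^(4x) → ∞.
Limit = ∞.

Final answer: ∞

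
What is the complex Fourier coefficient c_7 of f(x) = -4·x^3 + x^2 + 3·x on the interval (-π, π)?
Compute the real Fourier coefficients first: a_7 = -4/49, b_7 = 342/343 - 8·π^2/7.
Then c_7 = (a_7 − i·b_7)/2 = -2/49 - 171·i/343 + 4·i·π^2/7.

Final answer: -2/49 - 171·i/343 + 4·i·π^2/7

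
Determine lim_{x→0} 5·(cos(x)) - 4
Direct substitution at x = 0 gives 1.

Final answer: 1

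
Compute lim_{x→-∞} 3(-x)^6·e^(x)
This is a 0·∞ indeterminate form at x → -∞.
Rewrite the product as 3(-x)^6 / e^(-x) (an ∞/∞ form) and apply L'Hôpital, or use the standard hierarchy e^(|x|) ≫ |(-x)^6| as x → -∞.
The indeterminate product → 0, so the limit = 0.

Final answer: 0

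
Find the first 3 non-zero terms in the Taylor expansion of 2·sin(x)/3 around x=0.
x^5/180 - x^3/9 + 2·x/3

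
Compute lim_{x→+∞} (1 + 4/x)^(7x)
As x → +∞: write (1 + 4/x)^(7x) = ((1 + 4/x)^x)^7 → (e^4)^7 = e^28.
Limit = e^(28).

Final answer: e^(28)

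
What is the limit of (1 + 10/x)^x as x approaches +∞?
As x → +∞: this is the defining limit (1 + 10/x)^x → e^10.
Limit = e^(10).

Final answer: e^(10)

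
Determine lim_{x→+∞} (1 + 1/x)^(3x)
As x → +∞: write (1 + 1/x)^(3x) = ((1 + 1/x)^x)^3 → (e^1)^3 = e^3.
Limit = e^(3).

Final answer: e^(3)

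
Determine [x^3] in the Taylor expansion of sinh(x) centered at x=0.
Expand to order 3: sinh(x) = x^3/6 + x + O(x^4).
The coefficient of x^3 is 1/6.

Final answer: 1/6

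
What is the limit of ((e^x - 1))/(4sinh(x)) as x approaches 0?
Both numerator and denominator → 0 as x → 0; this is a 0/0 indeterminate form.
Expand each to leading order near x = 0: numerator ~ x, denominator ~ 4·x.
The limit of the ratio is 1/4.

Final answer: 1/4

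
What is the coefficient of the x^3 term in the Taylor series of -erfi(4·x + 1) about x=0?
Expand to order 3: -erfi(4·x + 1) = -128·e·x^3/√(π) - 32·e·x^2/√(π) - 8·e·x/√(π) - erfi(1) + O(x^4).
The coefficient of x^3 is -128·e/√(π).

Final answer: -128·e/√(π)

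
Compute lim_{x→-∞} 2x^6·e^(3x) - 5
The product is a 0·∞ indeterminate form at x → -∞.
Rewrite the product as 2x^6 / e^(-3x) (an ∞/∞ form) and apply L'Hôpital, or use the standard hierarchy e^(3|x|) ≫ |x^6| as x → -∞.
The indeterminate product → 0, so the limit = -5.

Final answer: -5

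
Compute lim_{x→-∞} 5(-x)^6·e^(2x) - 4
The product is a 0·∞ indeterminate form at x → -∞.
Rewrite the product as 5(-x)^6 / e^(-2x) (an ∞/∞ form) and apply L'Hôpital, or use the standard hierarchy e^(2|x|) ≫ |(-x)^6| as x → -∞.
The indeterminate product → 0, so the limit = -4.

Final answer: -4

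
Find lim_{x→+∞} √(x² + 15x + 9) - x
This is an ∞ − ∞ indeterminate form.
Multiply and divide by the conjugate √(x²+15x + 9) + x; the x² terms cancel, leaving (15x + 9)/(√(x²+15x + 9)+x) → 15/2.
Limit = 15/2.

Final answer: 15/2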